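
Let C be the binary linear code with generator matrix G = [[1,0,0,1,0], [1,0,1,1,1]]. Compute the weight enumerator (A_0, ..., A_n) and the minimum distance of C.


Weight distribution: A_0 = 1, A_2 = 2, A_4 = 1. Minimum distance d = 2.

Enumerate all 2^2 = 4 messages m ∈ F_2^2.
For each, compute codeword c = mG in F_2^5, then tally its weight.
  m = 00 → c = 00000, weight = 0.
  m = 10 → c = 10010, weight = 2.
  m = 01 → c = 10111, weight = 4.
  m = 11 → c = 00101, weight = 2.
Tally weights:
  weight 0: 1 codewords.
  weight 2: 2 codewords.
  weight 4: 1 codewords.
Minimum distance d = smallest w > 0 with A_w > 0 = 2.
Sanity: Σ A_w = 4 = 2^2 = 4 ✓.


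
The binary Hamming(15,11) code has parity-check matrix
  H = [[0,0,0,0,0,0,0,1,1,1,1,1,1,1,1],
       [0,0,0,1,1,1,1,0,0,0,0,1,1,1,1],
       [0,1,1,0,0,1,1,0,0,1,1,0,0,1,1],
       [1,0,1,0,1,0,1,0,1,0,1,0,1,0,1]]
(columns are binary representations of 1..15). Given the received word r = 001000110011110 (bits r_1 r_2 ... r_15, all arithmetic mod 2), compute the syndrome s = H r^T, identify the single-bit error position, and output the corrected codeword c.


s = (1, 0, 0, 0)^T, error position = 8, corrected codeword c = 001000100011110

Compute s = H r^T mod 2 one row at a time:
  s_1 = 1 + 0 + 0 + 1 + 1 + 1 + 1 + 0 = 5 ≡ 1 (mod 2).
  s_2 = 0 + 0 + 0 + 1 + 1 + 1 + 1 + 0 = 4 ≡ 0 (mod 2).
  s_3 = 0 + 1 + 0 + 1 + 0 + 1 + 1 + 0 = 4 ≡ 0 (mod 2).
  s_4 = 0 + 1 + 0 + 1 + 0 + 1 + 1 + 0 = 4 ≡ 0 (mod 2).
s = (1, 0, 0, 0)^T — this equals column 8 of H (binary 1000), so error is at position 8.
Correct: flip bit 8 of r = 001000110011110 to get c = 001000100011110.


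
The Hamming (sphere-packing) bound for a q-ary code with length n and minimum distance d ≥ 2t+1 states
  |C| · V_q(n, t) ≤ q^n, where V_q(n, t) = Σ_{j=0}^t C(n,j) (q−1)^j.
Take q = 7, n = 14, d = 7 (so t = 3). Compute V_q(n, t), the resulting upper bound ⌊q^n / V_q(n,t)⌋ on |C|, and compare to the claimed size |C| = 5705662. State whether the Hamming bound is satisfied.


V_q(n, t) = 81985, q^n = 678223072849, Hamming bound = 8272526, |C| = 5705662 ≤ bound (satisfied).

Step 1: Compute V_q(n, t) = Σ_{j=0}^3 C(n, j) (q−1)^j.
  j = 0: C(14,0)·(6)^0 = 1·1 = 1.
  j = 1: C(14,1)·(6)^1 = 14·6 = 84.
  j = 2: C(14,2)·(6)^2 = 91·36 = 3276.
  j = 3: C(14,3)·(6)^3 = 364·216 = 78624.
  V_q(n, t) = 1 + 84 + 3276 + 78624 = 81985.
Step 2: q^n = 7^14 = 678223072849.
Step 3: Hamming bound ⌊q^n / V_q(n,t)⌋ = ⌊678223072849/81985⌋ = 8272526.
Step 4: Compare |C| = 5705662 to 8272526: satisfied.
The claimed |C| lies below the Hamming bound.


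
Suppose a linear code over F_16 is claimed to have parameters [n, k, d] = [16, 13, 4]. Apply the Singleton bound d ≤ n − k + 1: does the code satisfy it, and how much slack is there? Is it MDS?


Singleton RHS = n − k + 1 = 4, slack = 0, bound satisfied, MDS.

Singleton bound: d ≤ n − k + 1.
Here n = 16, k = 13, so n − k + 1 = 4.
Given d = 4, check d ≤ 4: YES.
Slack = (n − k + 1) − d = 0.
The code is MDS (slack = 0).
Description: the claimed parameters are [16, 13, 4]_16; such a code would be MDS (meets Singleton bound).


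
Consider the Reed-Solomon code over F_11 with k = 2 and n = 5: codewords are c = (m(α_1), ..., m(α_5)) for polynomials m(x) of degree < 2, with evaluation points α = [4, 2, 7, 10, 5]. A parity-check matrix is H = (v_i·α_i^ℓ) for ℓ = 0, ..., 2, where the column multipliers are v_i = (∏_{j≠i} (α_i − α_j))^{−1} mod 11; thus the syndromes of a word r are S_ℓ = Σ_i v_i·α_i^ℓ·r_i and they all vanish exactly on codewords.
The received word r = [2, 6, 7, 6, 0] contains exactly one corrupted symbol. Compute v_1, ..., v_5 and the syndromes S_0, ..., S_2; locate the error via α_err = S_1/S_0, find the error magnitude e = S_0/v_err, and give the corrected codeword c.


S = (1, 10, 1), error at position 4, error magnitude e = 5, c = [2, 6, 7, 1, 0].

Step 1: column multipliers v_i = (∏_{j≠i}(α_i − α_j))^{−1} mod 11.
  i = 1 (α = 4): (4−2)(4−7)(4−10)(4−5) = 2·(−3)·(−6)·(−1) = −36 ≡ 8, so v_1 = 8^{−1} = 7 (mod 11).
  i = 2 (α = 2): (2−4)(2−7)(2−10)(2−5) = (−2)·(−5)·(−8)·(−3) = 240 ≡ 9, so v_2 = 9^{−1} = 5 (mod 11).
  i = 3 (α = 7): (7−4)(7−2)(7−10)(7−5) = 3·5·(−3)·2 = −90 ≡ 9, so v_3 = 9^{−1} = 5 (mod 11).
  i = 4 (α = 10): (10−4)(10−2)(10−7)(10−5) = 6·8·3·5 = 720 ≡ 5, so v_4 = 5^{−1} = 9 (mod 11).
  i = 5 (α = 5): (5−4)(5−2)(5−7)(5−10) = 1·3·(−2)·(−5) = 30 ≡ 8, so v_5 = 8^{−1} = 7 (mod 11).
  v = [7, 5, 5, 9, 7].
Step 2: syndromes of r = [2, 6, 7, 6, 0] (all sums mod 11).
  S_0 = Σ v_i r_i = 7·2 + 5·6 + 5·7 + 9·6 + 7·0 = 133 ≡ 1.
  S_1 = Σ v_i α_i r_i = 7·4·2 + 5·2·6 + 5·7·7 + 9·10·6 + 7·5·0 = 901 ≡ 10.
  α_i^2 mod 11 = [5, 4, 5, 1, 3].
  S_2 = Σ v_i α_i^2 r_i = 7·5·2 + 5·4·6 + 5·5·7 + 9·1·6 + 7·3·0 = 419 ≡ 1.
  S = (1, 10, 1) ≠ 0, so r is not a codeword (an error is present).
Step 3: locate the error. For a single error e at position i, S_ℓ = v_i·e·α_i^ℓ, so α_err = S_1/S_0.
  S_0^{−1} = 1^{−1} = 1 (mod 11), so α_err = 10·1 = 10 ≡ 10 = α_4. Error position i = 4.
  Consistency check: S_2/S_1 = 1·10 = 10 ≡ 10 = α_err ✓ (single-error assumption holds).
Step 4: error magnitude e = S_0/v_4 = S_0·∏_{j≠4}(α_4 − α_j) = 1·5 = 5 ≡ 5 (mod 11).
Step 5: correct position 4: c_4 = r_4 − e = 6 − 5 ≡ 1 (mod 11). Hence c = [2, 6, 7, 1, 0].
  Check: interpolating c through the α_i gives m(x) = 10 + 9·x (degree < 2) with m(α_i) = c_i for every i, so c is indeed a codeword.


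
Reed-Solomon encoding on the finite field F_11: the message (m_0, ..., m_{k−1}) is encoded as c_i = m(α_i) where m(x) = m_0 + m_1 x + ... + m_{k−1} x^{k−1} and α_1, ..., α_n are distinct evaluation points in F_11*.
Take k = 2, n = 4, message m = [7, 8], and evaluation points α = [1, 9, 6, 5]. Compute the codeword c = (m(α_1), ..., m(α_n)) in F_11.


c = [4, 2, 0, 3]

Message polynomial: m(x) = 7 + 8·x (mod 11).
For each evaluation point α_i, compute m(α_i) mod 11:
  α_1 = 1: Horner steps 8 → 4, so m(1) = 4.
  α_2 = 9: Horner steps 8 → 2, so m(9) = 2.
  α_3 = 6: Horner steps 8 → 0, so m(6) = 0.
  α_4 = 5: Horner steps 8 → 3, so m(5) = 3.
Codeword c = [4, 2, 0, 3] ∈ F_11^4.


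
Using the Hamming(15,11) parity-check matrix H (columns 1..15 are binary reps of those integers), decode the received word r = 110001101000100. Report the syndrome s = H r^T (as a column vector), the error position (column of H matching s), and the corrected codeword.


s = (0, 1, 1, 0)^T, error position = 6, corrected codeword c = 110000101000100

Compute s = H r^T mod 2 one row at a time:
  s_1 = 0 + 1 + 0 + 0 + 0 + 1 + 0 + 0 = 2 ≡ 0 (mod 2).
  s_2 = 0 + 0 + 1 + 1 + 0 + 1 + 0 + 0 = 3 ≡ 1 (mod 2).
  s_3 = 1 + 0 + 1 + 1 + 0 + 0 + 0 + 0 = 3 ≡ 1 (mod 2).
  s_4 = 1 + 0 + 0 + 1 + 1 + 0 + 1 + 0 = 4 ≡ 0 (mod 2).
s = (0, 1, 1, 0)^T — this equals column 6 of H (binary 0110), so error is at position 6.
Correct: flip bit 6 of r = 110001101000100 to get c = 110000101000100.


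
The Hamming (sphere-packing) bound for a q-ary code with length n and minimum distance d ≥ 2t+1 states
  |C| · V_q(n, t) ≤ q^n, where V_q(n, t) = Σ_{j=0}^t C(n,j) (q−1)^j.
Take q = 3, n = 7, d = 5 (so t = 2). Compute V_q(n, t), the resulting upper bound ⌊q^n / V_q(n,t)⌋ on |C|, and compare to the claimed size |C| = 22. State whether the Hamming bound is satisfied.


V_q(n, t) = 99, q^n = 2187, Hamming bound = 22, |C| = 22 ≤ bound (satisfied).

Step 1: Compute V_q(n, t) = Σ_{j=0}^2 C(n, j) (q−1)^j.
  j = 0: C(7,0)·(2)^0 = 1·1 = 1.
  j = 1: C(7,1)·(2)^1 = 7·2 = 14.
  j = 2: C(7,2)·(2)^2 = 21·4 = 84.
  V_q(n, t) = 1 + 14 + 84 = 99.
Step 2: q^n = 3^7 = 2187.
Step 3: Hamming bound ⌊q^n / V_q(n,t)⌋ = ⌊2187/99⌋ = 22.
Step 4: Compare |C| = 22 to 22: satisfied.
The claimed |C| lies at the Hamming bound (tight).


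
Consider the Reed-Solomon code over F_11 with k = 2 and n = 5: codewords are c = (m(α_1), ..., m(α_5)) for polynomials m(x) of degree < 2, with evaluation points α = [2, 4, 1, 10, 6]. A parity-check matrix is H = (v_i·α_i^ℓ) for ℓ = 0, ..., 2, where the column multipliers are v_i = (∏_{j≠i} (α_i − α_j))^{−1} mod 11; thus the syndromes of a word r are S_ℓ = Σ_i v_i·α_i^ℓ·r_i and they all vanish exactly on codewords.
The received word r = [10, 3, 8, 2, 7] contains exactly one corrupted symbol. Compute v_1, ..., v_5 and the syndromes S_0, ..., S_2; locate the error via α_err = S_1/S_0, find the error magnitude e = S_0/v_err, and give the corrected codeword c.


S = (9, 2, 9), error at position 4, error magnitude e = 9, c = [10, 3, 8, 4, 7].

Step 1: column multipliers v_i = (∏_{j≠i}(α_i − α_j))^{−1} mod 11.
  i = 1 (α = 2): (2−4)(2−1)(2−10)(2−6) = (−2)·1·(−8)·(−4) = −64 ≡ 2, so v_1 = 2^{−1} = 6 (mod 11).
  i = 2 (α = 4): (4−2)(4−1)(4−10)(4−6) = 2·3·(−6)·(−2) = 72 ≡ 6, so v_2 = 6^{−1} = 2 (mod 11).
  i = 3 (α = 1): (1−2)(1−4)(1−10)(1−6) = (−1)·(−3)·(−9)·(−5) = 135 ≡ 3, so v_3 = 3^{−1} = 4 (mod 11).
  i = 4 (α = 10): (10−2)(10−4)(10−1)(10−6) = 8·6·9·4 = 1728 ≡ 1, so v_4 = 1^{−1} = 1 (mod 11).
  i = 5 (α = 6): (6−2)(6−4)(6−1)(6−10) = 4·2·5·(−4) = −160 ≡ 5, so v_5 = 5^{−1} = 9 (mod 11).
  v = [6, 2, 4, 1, 9].
Step 2: syndromes of r = [10, 3, 8, 2, 7] (all sums mod 11).
  S_0 = Σ v_i r_i = 6·10 + 2·3 + 4·8 + 1·2 + 9·7 = 163 ≡ 9.
  S_1 = Σ v_i α_i r_i = 6·2·10 + 2·4·3 + 4·1·8 + 1·10·2 + 9·6·7 = 574 ≡ 2.
  α_i^2 mod 11 = [4, 5, 1, 1, 3].
  S_2 = Σ v_i α_i^2 r_i = 6·4·10 + 2·5·3 + 4·1·8 + 1·1·2 + 9·3·7 = 493 ≡ 9.
  S = (9, 2, 9) ≠ 0, so r is not a codeword (an error is present).
Step 3: locate the error. For a single error e at position i, S_ℓ = v_i·e·α_i^ℓ, so α_err = S_1/S_0.
  S_0^{−1} = 9^{−1} = 5 (mod 11), so α_err = 2·5 = 10 ≡ 10 = α_4. Error position i = 4.
  Consistency check: S_2/S_1 = 9·6 = 54 ≡ 10 = α_err ✓ (single-error assumption holds).
Step 4: error magnitude e = S_0/v_4 = S_0·∏_{j≠4}(α_4 − α_j) = 9·1 = 9 ≡ 9 (mod 11).
Step 5: correct position 4: c_4 = r_4 − e = 2 − 9 ≡ 4 (mod 11). Hence c = [10, 3, 8, 4, 7].
  Check: interpolating c through the α_i gives m(x) = 6 + 2·x (degree < 2) with m(α_i) = c_i for every i, so c is indeed a codeword.


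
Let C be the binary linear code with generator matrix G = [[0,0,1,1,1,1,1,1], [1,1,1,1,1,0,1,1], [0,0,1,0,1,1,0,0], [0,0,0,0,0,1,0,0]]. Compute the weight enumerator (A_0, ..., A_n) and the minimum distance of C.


Weight distribution: A_0 = 1, A_1 = 1, A_2 = 2, A_3 = 3, A_4 = 2, A_5 = 3, A_6 = 2, A_7 = 1, A_8 = 1. Minimum distance d = 1.

Enumerate all 2^4 = 16 messages m ∈ F_2^4.
For each, compute codeword c = mG in F_2^8, then tally its weight.
  m = 0000 → c = 00000000, weight = 0.
  m = 1000 → c = 00111111, weight = 6.
  m = 0100 → c = 11111011, weight = 7.
  m = 1100 → c = 11000100, weight = 3.
  m = 0010 → c = 00101100, weight = 3.
  m = 1010 → c = 00010011, weight = 3.
  m = 0110 → c = 11010111, weight = 6.
  m = 1110 → c = 11101000, weight = 4.
  m = 0001 → c = 00000100, weight = 1.
  m = 1001 → c = 00111011, weight = 5.
  m = 0101 → c = 11111111, weight = 8.
  m = 1101 → c = 11000000, weight = 2.
  m = 0011 → c = 00101000, weight = 2.
  m = 1011 → c = 00010111, weight = 4.
  m = 0111 → c = 11010011, weight = 5.
  m = 1111 → c = 11101100, weight = 5.
Tally weights:
  weight 0: 1 codewords.
  weight 1: 1 codewords.
  weight 2: 2 codewords.
  weight 3: 3 codewords.
  weight 4: 2 codewords.
  weight 5: 3 codewords.
  weight 6: 2 codewords.
  weight 7: 1 codewords.
  weight 8: 1 codewords.
Minimum distance d = smallest w > 0 with A_w > 0 = 1.
Sanity: Σ A_w = 16 = 2^4 = 16 ✓.


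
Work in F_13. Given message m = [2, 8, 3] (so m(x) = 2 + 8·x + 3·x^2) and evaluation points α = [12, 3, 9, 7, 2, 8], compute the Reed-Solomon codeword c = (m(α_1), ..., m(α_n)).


c = [10, 1, 5, 10, 4, 11]

Message polynomial: m(x) = 2 + 8·x + 3·x^2 (mod 13).
For each evaluation point α_i, compute m(α_i) mod 13:
  α_1 = 12: Horner steps 3 → 5 → 10, so m(12) = 10.
  α_2 = 3: Horner steps 3 → 4 → 1, so m(3) = 1.
  α_3 = 9: Horner steps 3 → 9 → 5, so m(9) = 5.
  α_4 = 7: Horner steps 3 → 3 → 10, so m(7) = 10.
  α_5 = 2: Horner steps 3 → 1 → 4, so m(2) = 4.
  α_6 = 8: Horner steps 3 → 6 → 11, so m(8) = 11.
Codeword c = [10, 1, 5, 10, 4, 11] ∈ F_13^6.


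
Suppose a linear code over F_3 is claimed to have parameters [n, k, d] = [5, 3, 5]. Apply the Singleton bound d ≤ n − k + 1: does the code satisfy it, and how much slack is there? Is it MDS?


Singleton RHS = n − k + 1 = 3, slack = -2, bound violated (no such code; not MDS).

Singleton bound: d ≤ n − k + 1.
Here n = 5, k = 3, so n − k + 1 = 3.
Given d = 5, check d ≤ 3: NO.
Slack = (n − k + 1) − d = -2.
The slack is negative: d = 5 exceeds n − k + 1 = 3 by 2, so the Singleton bound is violated and no linear [5, 3, 5]_3 code can exist. In particular it is not MDS (MDS requires d = n − k + 1 exactly).
Description: the claimed parameters are [5, 3, 5]_3; such a code would be impossible (violates the Singleton bound).


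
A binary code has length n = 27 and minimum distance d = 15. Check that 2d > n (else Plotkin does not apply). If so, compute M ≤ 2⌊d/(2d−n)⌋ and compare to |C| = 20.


Plotkin bound M ≤ 10; given |C| = 20 > bound (violated).

Check applicability: 2d = 30, n = 27.
2d − n = 3 > 0, so Plotkin applies.
Compute d/(2d−n) = 15/3 ≈ 5.0000.
⌊d/(2d−n)⌋ = 5.
Plotkin bound: M ≤ 2·5 = 10.
Given |C| = 20, check: VIOLATED.
This |C| is above the Plotkin bound, so no binary code with n = 27, d = 15 and 20 codewords exists.


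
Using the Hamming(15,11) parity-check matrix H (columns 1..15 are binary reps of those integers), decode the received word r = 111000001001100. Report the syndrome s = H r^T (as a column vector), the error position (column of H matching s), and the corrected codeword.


s = (1, 0, 0, 0)^T, error position = 8, corrected codeword c = 111000011001100

Compute s = H r^T mod 2 one row at a time:
  s_1 = 0 + 1 + 0 + 0 + 1 + 1 + 0 + 0 = 3 ≡ 1 (mod 2).
  s_2 = 0 + 0 + 0 + 0 + 1 + 1 + 0 + 0 = 2 ≡ 0 (mod 2).
  s_3 = 1 + 1 + 0 + 0 + 0 + 0 + 0 + 0 = 2 ≡ 0 (mod 2).
  s_4 = 1 + 1 + 0 + 0 + 1 + 0 + 1 + 0 = 4 ≡ 0 (mod 2).
s = (1, 0, 0, 0)^T — this equals column 8 of H (binary 1000), so error is at position 8.
Correct: flip bit 8 of r = 111000001001100 to get c = 111000011001100.


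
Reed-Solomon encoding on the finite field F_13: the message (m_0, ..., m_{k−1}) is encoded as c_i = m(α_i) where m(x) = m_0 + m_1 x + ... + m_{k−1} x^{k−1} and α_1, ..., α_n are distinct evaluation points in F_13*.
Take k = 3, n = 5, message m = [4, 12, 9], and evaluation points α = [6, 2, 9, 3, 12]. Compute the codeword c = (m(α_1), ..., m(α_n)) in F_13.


c = [10, 12, 9, 4, 1]

Message polynomial: m(x) = 4 + 12·x + 9·x^2 (mod 13).
For each evaluation point α_i, compute m(α_i) mod 13:
  α_1 = 6: Horner steps 9 → 1 → 10, so m(6) = 10.
  α_2 = 2: Horner steps 9 → 4 → 12, so m(2) = 12.
  α_3 = 9: Horner steps 9 → 2 → 9, so m(9) = 9.
  α_4 = 3: Horner steps 9 → 0 → 4, so m(3) = 4.
  α_5 = 12: Horner steps 9 → 3 → 1, so m(12) = 1.
Codeword c = [10, 12, 9, 4, 1] ∈ F_13^5.


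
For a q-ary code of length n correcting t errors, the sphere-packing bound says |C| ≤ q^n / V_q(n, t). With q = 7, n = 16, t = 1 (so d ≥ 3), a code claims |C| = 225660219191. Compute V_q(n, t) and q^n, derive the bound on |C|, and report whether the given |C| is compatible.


V_q(n, t) = 97, q^n = 33232930569601, Hamming bound = 342607531645, |C| = 225660219191 ≤ bound (satisfied).

Step 1: Compute V_q(n, t) = Σ_{j=0}^1 C(n, j) (q−1)^j.
  j = 0: C(16,0)·(6)^0 = 1·1 = 1.
  j = 1: C(16,1)·(6)^1 = 16·6 = 96.
  V_q(n, t) = 1 + 96 = 97.
Step 2: q^n = 7^16 = 33232930569601.
Step 3: Hamming bound ⌊q^n / V_q(n,t)⌋ = ⌊33232930569601/97⌋ = 342607531645.
Step 4: Compare |C| = 225660219191 to 342607531645: satisfied.
The claimed |C| lies below the Hamming bound.


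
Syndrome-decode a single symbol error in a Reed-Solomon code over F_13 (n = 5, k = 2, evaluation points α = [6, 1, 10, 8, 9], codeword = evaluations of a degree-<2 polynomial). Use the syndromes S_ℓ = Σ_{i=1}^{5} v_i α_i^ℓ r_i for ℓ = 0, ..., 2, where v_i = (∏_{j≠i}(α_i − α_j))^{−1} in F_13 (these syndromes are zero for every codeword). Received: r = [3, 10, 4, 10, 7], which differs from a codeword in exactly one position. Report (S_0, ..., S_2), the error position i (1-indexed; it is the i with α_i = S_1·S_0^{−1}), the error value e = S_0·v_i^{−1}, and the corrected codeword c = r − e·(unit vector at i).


S = (4, 4, 4), error at position 2, error magnitude e = 5, c = [3, 5, 4, 10, 7].

Step 1: column multipliers v_i = (∏_{j≠i}(α_i − α_j))^{−1} mod 13.
  i = 1 (α = 6): (6−1)(6−10)(6−8)(6−9) = 5·(−4)·(−2)·(−3) = −120 ≡ 10, so v_1 = 10^{−1} = 4 (mod 13).
  i = 2 (α = 1): (1−6)(1−10)(1−8)(1−9) = (−5)·(−9)·(−7)·(−8) = 2520 ≡ 11, so v_2 = 11^{−1} = 6 (mod 13).
  i = 3 (α = 10): (10−6)(10−1)(10−8)(10−9) = 4·9·2·1 = 72 ≡ 7, so v_3 = 7^{−1} = 2 (mod 13).
  i = 4 (α = 8): (8−6)(8−1)(8−10)(8−9) = 2·7·(−2)·(−1) = 28 ≡ 2, so v_4 = 2^{−1} = 7 (mod 13).
  i = 5 (α = 9): (9−6)(9−1)(9−10)(9−8) = 3·8·(−1)·1 = −24 ≡ 2, so v_5 = 2^{−1} = 7 (mod 13).
  v = [4, 6, 2, 7, 7].
Step 2: syndromes of r = [3, 10, 4, 10, 7] (all sums mod 13).
  S_0 = Σ v_i r_i = 4·3 + 6·10 + 2·4 + 7·10 + 7·7 = 199 ≡ 4.
  S_1 = Σ v_i α_i r_i = 4·6·3 + 6·1·10 + 2·10·4 + 7·8·10 + 7·9·7 = 1213 ≡ 4.
  α_i^2 mod 13 = [10, 1, 9, 12, 3].
  S_2 = Σ v_i α_i^2 r_i = 4·10·3 + 6·1·10 + 2·9·4 + 7·12·10 + 7·3·7 = 1239 ≡ 4.
  S = (4, 4, 4) ≠ 0, so r is not a codeword (an error is present).
Step 3: locate the error. For a single error e at position i, S_ℓ = v_i·e·α_i^ℓ, so α_err = S_1/S_0.
  S_0^{−1} = 4^{−1} = 10 (mod 13), so α_err = 4·10 = 40 ≡ 1 = α_2. Error position i = 2.
  Consistency check: S_2/S_1 = 4·10 = 40 ≡ 1 = α_err ✓ (single-error assumption holds).
Step 4: error magnitude e = S_0/v_2 = S_0·∏_{j≠2}(α_2 − α_j) = 4·11 = 44 ≡ 5 (mod 13).
Step 5: correct position 2: c_2 = r_2 − e = 10 − 5 ≡ 5 (mod 13). Hence c = [3, 5, 4, 10, 7].
  Check: interpolating c through the α_i gives m(x) = 8 + 10·x (degree < 2) with m(α_i) = c_i for every i, so c is indeed a codeword.


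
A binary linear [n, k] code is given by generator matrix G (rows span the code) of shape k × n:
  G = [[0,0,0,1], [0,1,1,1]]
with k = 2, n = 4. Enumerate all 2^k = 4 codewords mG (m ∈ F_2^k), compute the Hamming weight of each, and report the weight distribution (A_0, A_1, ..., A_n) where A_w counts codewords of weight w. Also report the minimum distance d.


Weight distribution: A_0 = 1, A_1 = 1, A_2 = 1, A_3 = 1. Minimum distance d = 1.

Enumerate all 2^2 = 4 messages m ∈ F_2^2.
For each, compute codeword c = mG in F_2^4, then tally its weight.
  m = 00 → c = 0000, weight = 0.
  m = 10 → c = 0001, weight = 1.
  m = 01 → c = 0111, weight = 3.
  m = 11 → c = 0110, weight = 2.
Tally weights:
  weight 0: 1 codewords.
  weight 1: 1 codewords.
  weight 2: 1 codewords.
  weight 3: 1 codewords.
Minimum distance d = smallest w > 0 with A_w > 0 = 1.
Sanity: Σ A_w = 4 = 2^2 = 4 ✓.


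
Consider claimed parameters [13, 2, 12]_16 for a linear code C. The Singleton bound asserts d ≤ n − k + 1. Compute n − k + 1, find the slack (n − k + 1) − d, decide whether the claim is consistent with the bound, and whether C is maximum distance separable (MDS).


Singleton RHS = n − k + 1 = 12, slack = 0, bound satisfied, MDS.

Singleton bound: d ≤ n − k + 1.
Here n = 13, k = 2, so n − k + 1 = 12.
Given d = 12, check d ≤ 12: YES.
Slack = (n − k + 1) − d = 0.
The code is MDS (slack = 0).
Description: the claimed parameters are [13, 2, 12]_16; such a code would be MDS (meets Singleton bound).


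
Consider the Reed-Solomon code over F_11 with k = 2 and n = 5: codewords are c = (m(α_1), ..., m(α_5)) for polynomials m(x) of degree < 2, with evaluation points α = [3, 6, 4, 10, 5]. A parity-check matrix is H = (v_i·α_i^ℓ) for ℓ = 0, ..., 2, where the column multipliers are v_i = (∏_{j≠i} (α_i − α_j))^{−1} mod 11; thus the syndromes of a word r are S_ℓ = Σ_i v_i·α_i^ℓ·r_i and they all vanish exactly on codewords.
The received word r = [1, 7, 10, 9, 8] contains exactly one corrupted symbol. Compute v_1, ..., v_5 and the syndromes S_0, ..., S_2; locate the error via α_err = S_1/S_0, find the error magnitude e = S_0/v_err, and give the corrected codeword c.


S = (5, 8, 4), error at position 2, error magnitude e = 1, c = [1, 6, 10, 9, 8].

Step 1: column multipliers v_i = (∏_{j≠i}(α_i − α_j))^{−1} mod 11.
  i = 1 (α = 3): (3−6)(3−4)(3−10)(3−5) = (−3)·(−1)·(−7)·(−2) = 42 ≡ 9, so v_1 = 9^{−1} = 5 (mod 11).
  i = 2 (α = 6): (6−3)(6−4)(6−10)(6−5) = 3·2·(−4)·1 = −24 ≡ 9, so v_2 = 9^{−1} = 5 (mod 11).
  i = 3 (α = 4): (4−3)(4−6)(4−10)(4−5) = 1·(−2)·(−6)·(−1) = −12 ≡ 10, so v_3 = 10^{−1} = 10 (mod 11).
  i = 4 (α = 10): (10−3)(10−6)(10−4)(10−5) = 7·4·6·5 = 840 ≡ 4, so v_4 = 4^{−1} = 3 (mod 11).
  i = 5 (α = 5): (5−3)(5−6)(5−4)(5−10) = 2·(−1)·1·(−5) = 10 ≡ 10, so v_5 = 10^{−1} = 10 (mod 11).
  v = [5, 5, 10, 3, 10].
Step 2: syndromes of r = [1, 7, 10, 9, 8] (all sums mod 11).
  S_0 = Σ v_i r_i = 5·1 + 5·7 + 10·10 + 3·9 + 10·8 = 247 ≡ 5.
  S_1 = Σ v_i α_i r_i = 5·3·1 + 5·6·7 + 10·4·10 + 3·10·9 + 10·5·8 = 1295 ≡ 8.
  α_i^2 mod 11 = [9, 3, 5, 1, 3].
  S_2 = Σ v_i α_i^2 r_i = 5·9·1 + 5·3·7 + 10·5·10 + 3·1·9 + 10·3·8 = 917 ≡ 4.
  S = (5, 8, 4) ≠ 0, so r is not a codeword (an error is present).
Step 3: locate the error. For a single error e at position i, S_ℓ = v_i·e·α_i^ℓ, so α_err = S_1/S_0.
  S_0^{−1} = 5^{−1} = 9 (mod 11), so α_err = 8·9 = 72 ≡ 6 = α_2. Error position i = 2.
  Consistency check: S_2/S_1 = 4·7 = 28 ≡ 6 = α_err ✓ (single-error assumption holds).
Step 4: error magnitude e = S_0/v_2 = S_0·∏_{j≠2}(α_2 − α_j) = 5·9 = 45 ≡ 1 (mod 11).
Step 5: correct position 2: c_2 = r_2 − e = 7 − 1 ≡ 6 (mod 11). Hence c = [1, 6, 10, 9, 8].
  Check: interpolating c through the α_i gives m(x) = 7 + 9·x (degree < 2) with m(α_i) = c_i for every i, so c is indeed a codeword.


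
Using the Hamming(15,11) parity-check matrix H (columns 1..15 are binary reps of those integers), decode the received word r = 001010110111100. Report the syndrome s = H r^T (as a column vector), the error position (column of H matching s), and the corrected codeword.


s = (1, 0, 0, 1)^T, error position = 9, corrected codeword c = 001010111111100

Compute s = H r^T mod 2 one row at a time:
  s_1 = 1 + 0 + 1 + 1 + 1 + 1 + 0 + 0 = 5 ≡ 1 (mod 2).
  s_2 = 0 + 1 + 0 + 1 + 1 + 1 + 0 + 0 = 4 ≡ 0 (mod 2).
  s_3 = 0 + 1 + 0 + 1 + 1 + 1 + 0 + 0 = 4 ≡ 0 (mod 2).
  s_4 = 0 + 1 + 1 + 1 + 0 + 1 + 1 + 0 = 5 ≡ 1 (mod 2).
s = (1, 0, 0, 1)^T — this equals column 9 of H (binary 1001), so error is at position 9.
Correct: flip bit 9 of r = 001010110111100 to get c = 001010111111100.


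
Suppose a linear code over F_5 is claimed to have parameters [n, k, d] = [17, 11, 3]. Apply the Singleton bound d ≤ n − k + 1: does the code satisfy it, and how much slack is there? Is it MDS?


Singleton RHS = n − k + 1 = 7, slack = 4, bound satisfied, not MDS.

Singleton bound: d ≤ n − k + 1.
Here n = 17, k = 11, so n − k + 1 = 7.
Given d = 3, check d ≤ 7: YES.
Slack = (n − k + 1) − d = 4.
The code is NOT MDS (slack = 4 > 0).
Description: the claimed parameters are [17, 11, 3]_5; such a code would be non-MDS.


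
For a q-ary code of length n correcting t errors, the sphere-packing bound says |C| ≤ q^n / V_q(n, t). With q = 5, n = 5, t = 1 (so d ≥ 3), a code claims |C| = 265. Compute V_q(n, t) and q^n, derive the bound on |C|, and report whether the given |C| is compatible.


V_q(n, t) = 21, q^n = 3125, Hamming bound = 148, |C| = 265 > bound (violated).

Step 1: Compute V_q(n, t) = Σ_{j=0}^1 C(n, j) (q−1)^j.
  j = 0: C(5,0)·(4)^0 = 1·1 = 1.
  j = 1: C(5,1)·(4)^1 = 5·4 = 20.
  V_q(n, t) = 1 + 20 = 21.
Step 2: q^n = 5^5 = 3125.
Step 3: Hamming bound ⌊q^n / V_q(n,t)⌋ = ⌊3125/21⌋ = 148.
Step 4: Compare |C| = 265 to 148: violated.
The claimed |C| lies above the Hamming bound, so no 5-ary code of length 5 with d ≥ 3 can have 265 codewords.


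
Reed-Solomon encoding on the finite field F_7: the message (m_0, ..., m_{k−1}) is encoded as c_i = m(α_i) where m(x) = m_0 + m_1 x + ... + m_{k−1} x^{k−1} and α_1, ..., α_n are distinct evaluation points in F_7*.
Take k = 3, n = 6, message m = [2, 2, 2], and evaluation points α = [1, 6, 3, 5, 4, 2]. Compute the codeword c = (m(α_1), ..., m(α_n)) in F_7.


c = [6, 2, 5, 6, 0, 0]

Message polynomial: m(x) = 2 + 2·x + 2·x^2 (mod 7).
For each evaluation point α_i, compute m(α_i) mod 7:
  α_1 = 1: Horner steps 2 → 4 → 6, so m(1) = 6.
  α_2 = 6: Horner steps 2 → 0 → 2, so m(6) = 2.
  α_3 = 3: Horner steps 2 → 1 → 5, so m(3) = 5.
  α_4 = 5: Horner steps 2 → 5 → 6, so m(5) = 6.
  α_5 = 4: Horner steps 2 → 3 → 0, so m(4) = 0.
  α_6 = 2: Horner steps 2 → 6 → 0, so m(2) = 0.
Codeword c = [6, 2, 5, 6, 0, 0] ∈ F_7^6.


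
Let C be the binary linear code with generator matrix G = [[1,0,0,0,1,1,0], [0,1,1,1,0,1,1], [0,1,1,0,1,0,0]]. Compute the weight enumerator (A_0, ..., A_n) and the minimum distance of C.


Weight distribution: A_0 = 1, A_3 = 3, A_4 = 2, A_5 = 1, A_6 = 1. Minimum distance d = 3.

Enumerate all 2^3 = 8 messages m ∈ F_2^3.
For each, compute codeword c = mG in F_2^7, then tally its weight.
  m = 000 → c = 0000000, weight = 0.
  m = 100 → c = 1000110, weight = 3.
  m = 010 → c = 0111011, weight = 5.
  m = 110 → c = 1111101, weight = 6.
  m = 001 → c = 0110100, weight = 3.
  m = 101 → c = 1110010, weight = 4.
  m = 011 → c = 0001111, weight = 4.
  m = 111 → c = 1001001, weight = 3.
Tally weights:
  weight 0: 1 codewords.
  weight 3: 3 codewords.
  weight 4: 2 codewords.
  weight 5: 1 codewords.
  weight 6: 1 codewords.
Minimum distance d = smallest w > 0 with A_w > 0 = 3.
Sanity: Σ A_w = 8 = 2^3 = 8 ✓.


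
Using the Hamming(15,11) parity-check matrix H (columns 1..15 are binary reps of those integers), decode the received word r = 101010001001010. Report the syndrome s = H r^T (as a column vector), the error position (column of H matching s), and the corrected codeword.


s = (1, 1, 0, 0)^T, error position = 12, corrected codeword c = 101010001000010

Compute s = H r^T mod 2 one row at a time:
  s_1 = 0 + 1 + 0 + 0 + 1 + 0 + 1 + 0 = 3 ≡ 1 (mod 2).
  s_2 = 0 + 1 + 0 + 0 + 1 + 0 + 1 + 0 = 3 ≡ 1 (mod 2).
  s_3 = 0 + 1 + 0 + 0 + 0 + 0 + 1 + 0 = 2 ≡ 0 (mod 2).
  s_4 = 1 + 1 + 1 + 0 + 1 + 0 + 0 + 0 = 4 ≡ 0 (mod 2).
s = (1, 1, 0, 0)^T — this equals column 12 of H (binary 1100), so error is at position 12.
Correct: flip bit 12 of r = 101010001001010 to get c = 101010001000010.


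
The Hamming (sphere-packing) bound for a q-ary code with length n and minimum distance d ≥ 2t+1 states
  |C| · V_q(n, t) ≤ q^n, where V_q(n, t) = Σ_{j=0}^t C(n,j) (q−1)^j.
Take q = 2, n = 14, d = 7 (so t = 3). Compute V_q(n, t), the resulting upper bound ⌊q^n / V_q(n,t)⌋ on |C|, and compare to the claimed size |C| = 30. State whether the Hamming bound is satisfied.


V_q(n, t) = 470, q^n = 16384, Hamming bound = 34, |C| = 30 ≤ bound (satisfied).

Step 1: Compute V_q(n, t) = Σ_{j=0}^3 C(n, j) (q−1)^j.
  j = 0: C(14,0)·(1)^0 = 1·1 = 1.
  j = 1: C(14,1)·(1)^1 = 14·1 = 14.
  j = 2: C(14,2)·(1)^2 = 91·1 = 91.
  j = 3: C(14,3)·(1)^3 = 364·1 = 364.
  V_q(n, t) = 1 + 14 + 91 + 364 = 470.
Step 2: q^n = 2^14 = 16384.
Step 3: Hamming bound ⌊q^n / V_q(n,t)⌋ = ⌊16384/470⌋ = 34.
Step 4: Compare |C| = 30 to 34: satisfied.
The claimed |C| lies below the Hamming bound.


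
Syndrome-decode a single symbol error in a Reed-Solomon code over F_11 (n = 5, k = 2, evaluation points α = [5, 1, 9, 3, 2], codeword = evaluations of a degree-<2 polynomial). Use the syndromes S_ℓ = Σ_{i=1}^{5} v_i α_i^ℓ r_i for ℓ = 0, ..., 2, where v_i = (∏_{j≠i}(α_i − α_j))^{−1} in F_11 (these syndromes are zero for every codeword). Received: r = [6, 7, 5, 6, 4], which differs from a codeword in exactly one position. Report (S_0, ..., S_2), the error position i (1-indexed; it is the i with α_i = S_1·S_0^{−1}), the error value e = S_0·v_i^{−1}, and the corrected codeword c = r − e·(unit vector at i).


S = (8, 2, 6), error at position 4, error magnitude e = 5, c = [6, 7, 5, 1, 4].

Step 1: column multipliers v_i = (∏_{j≠i}(α_i − α_j))^{−1} mod 11.
  i = 1 (α = 5): (5−1)(5−9)(5−3)(5−2) = 4·(−4)·2·3 = −96 ≡ 3, so v_1 = 3^{−1} = 4 (mod 11).
  i = 2 (α = 1): (1−5)(1−9)(1−3)(1−2) = (−4)·(−8)·(−2)·(−1) = 64 ≡ 9, so v_2 = 9^{−1} = 5 (mod 11).
  i = 3 (α = 9): (9−5)(9−1)(9−3)(9−2) = 4·8·6·7 = 1344 ≡ 2, so v_3 = 2^{−1} = 6 (mod 11).
  i = 4 (α = 3): (3−5)(3−1)(3−9)(3−2) = (−2)·2·(−6)·1 = 24 ≡ 2, so v_4 = 2^{−1} = 6 (mod 11).
  i = 5 (α = 2): (2−5)(2−1)(2−9)(2−3) = (−3)·1·(−7)·(−1) = −21 ≡ 1, so v_5 = 1^{−1} = 1 (mod 11).
  v = [4, 5, 6, 6, 1].
Step 2: syndromes of r = [6, 7, 5, 6, 4] (all sums mod 11).
  S_0 = Σ v_i r_i = 4·6 + 5·7 + 6·5 + 6·6 + 1·4 = 129 ≡ 8.
  S_1 = Σ v_i α_i r_i = 4·5·6 + 5·1·7 + 6·9·5 + 6·3·6 + 1·2·4 = 541 ≡ 2.
  α_i^2 mod 11 = [3, 1, 4, 9, 4].
  S_2 = Σ v_i α_i^2 r_i = 4·3·6 + 5·1·7 + 6·4·5 + 6·9·6 + 1·4·4 = 567 ≡ 6.
  S = (8, 2, 6) ≠ 0, so r is not a codeword (an error is present).
Step 3: locate the error. For a single error e at position i, S_ℓ = v_i·e·α_i^ℓ, so α_err = S_1/S_0.
  S_0^{−1} = 8^{−1} = 7 (mod 11), so α_err = 2·7 = 14 ≡ 3 = α_4. Error position i = 4.
  Consistency check: S_2/S_1 = 6·6 = 36 ≡ 3 = α_err ✓ (single-error assumption holds).
Step 4: error magnitude e = S_0/v_4 = S_0·∏_{j≠4}(α_4 − α_j) = 8·2 = 16 ≡ 5 (mod 11).
Step 5: correct position 4: c_4 = r_4 − e = 6 − 5 ≡ 1 (mod 11). Hence c = [6, 7, 5, 1, 4].
  Check: interpolating c through the α_i gives m(x) = 10 + 8·x (degree < 2) with m(α_i) = c_i for every i, so c is indeed a codeword.


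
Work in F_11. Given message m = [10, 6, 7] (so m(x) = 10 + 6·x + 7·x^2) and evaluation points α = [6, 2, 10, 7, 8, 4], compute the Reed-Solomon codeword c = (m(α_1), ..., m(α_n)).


c = [1, 6, 0, 10, 0, 3]

Message polynomial: m(x) = 10 + 6·x + 7·x^2 (mod 11).
For each evaluation point α_i, compute m(α_i) mod 11:
  α_1 = 6: Horner steps 7 → 4 → 1, so m(6) = 1.
  α_2 = 2: Horner steps 7 → 9 → 6, so m(2) = 6.
  α_3 = 10: Horner steps 7 → 10 → 0, so m(10) = 0.
  α_4 = 7: Horner steps 7 → 0 → 10, so m(7) = 10.
  α_5 = 8: Horner steps 7 → 7 → 0, so m(8) = 0.
  α_6 = 4: Horner steps 7 → 1 → 3, so m(4) = 3.
Codeword c = [1, 6, 0, 10, 0, 3] ∈ F_11^6.


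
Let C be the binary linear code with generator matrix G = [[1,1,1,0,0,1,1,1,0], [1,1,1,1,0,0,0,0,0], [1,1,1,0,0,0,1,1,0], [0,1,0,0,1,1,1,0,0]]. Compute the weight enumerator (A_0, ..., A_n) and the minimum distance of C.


Weight distribution: A_0 = 1, A_1 = 1, A_3 = 2, A_4 = 5, A_5 = 5, A_6 = 2. Minimum distance d = 1.

Enumerate all 2^4 = 16 messages m ∈ F_2^4.
For each, compute codeword c = mG in F_2^9, then tally its weight.
  m = 0000 → c = 000000000, weight = 0.
  m = 1000 → c = 111001110, weight = 6.
  m = 0100 → c = 111100000, weight = 4.
  m = 1100 → c = 000101110, weight = 4.
  m = 0010 → c = 111000110, weight = 5.
  m = 1010 → c = 000001000, weight = 1.
  m = 0110 → c = 000100110, weight = 3.
  m = 1110 → c = 111101000, weight = 5.
  m = 0001 → c = 010011100, weight = 4.
  m = 1001 → c = 101010010, weight = 4.
  m = 0101 → c = 101111100, weight = 6.
  m = 1101 → c = 010110010, weight = 4.
  m = 0011 → c = 101011010, weight = 5.
  m = 1011 → c = 010010100, weight = 3.
  m = 0111 → c = 010111010, weight = 5.
  m = 1111 → c = 101110100, weight = 5.
Tally weights:
  weight 0: 1 codewords.
  weight 1: 1 codewords.
  weight 3: 2 codewords.
  weight 4: 5 codewords.
  weight 5: 5 codewords.
  weight 6: 2 codewords.
Minimum distance d = smallest w > 0 with A_w > 0 = 1.
Sanity: Σ A_w = 16 = 2^4 = 16 ✓.


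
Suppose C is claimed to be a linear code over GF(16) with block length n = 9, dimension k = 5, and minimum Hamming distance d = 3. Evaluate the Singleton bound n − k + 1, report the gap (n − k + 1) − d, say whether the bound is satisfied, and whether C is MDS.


Singleton RHS = n − k + 1 = 5, slack = 2, bound satisfied, not MDS.

Singleton bound: d ≤ n − k + 1.
Here n = 9, k = 5, so n − k + 1 = 5.
Given d = 3, check d ≤ 5: YES.
Slack = (n − k + 1) − d = 2.
The code is NOT MDS (slack = 2 > 0).
Description: the claimed parameters are [9, 5, 3]_16; such a code would be non-MDS.


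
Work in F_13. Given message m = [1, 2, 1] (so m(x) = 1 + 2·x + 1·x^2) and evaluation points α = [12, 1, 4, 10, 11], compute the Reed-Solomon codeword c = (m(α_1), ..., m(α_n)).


c = [0, 4, 12, 4, 1]

Message polynomial: m(x) = 1 + 2·x + 1·x^2 (mod 13).
For each evaluation point α_i, compute m(α_i) mod 13:
  α_1 = 12: Horner steps 1 → 1 → 0, so m(12) = 0.
  α_2 = 1: Horner steps 1 → 3 → 4, so m(1) = 4.
  α_3 = 4: Horner steps 1 → 6 → 12, so m(4) = 12.
  α_4 = 10: Horner steps 1 → 12 → 4, so m(10) = 4.
  α_5 = 11: Horner steps 1 → 0 → 1, so m(11) = 1.
Codeword c = [0, 4, 12, 4, 1] ∈ F_13^5.


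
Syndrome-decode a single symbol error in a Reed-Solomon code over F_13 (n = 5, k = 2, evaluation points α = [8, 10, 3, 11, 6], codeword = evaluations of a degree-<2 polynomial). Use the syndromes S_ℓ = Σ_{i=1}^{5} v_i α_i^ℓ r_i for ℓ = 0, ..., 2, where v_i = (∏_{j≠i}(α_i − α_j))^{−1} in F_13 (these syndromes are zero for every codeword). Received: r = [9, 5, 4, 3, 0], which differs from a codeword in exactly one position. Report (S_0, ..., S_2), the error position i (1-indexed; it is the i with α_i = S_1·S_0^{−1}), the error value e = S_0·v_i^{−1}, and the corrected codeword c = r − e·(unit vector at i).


S = (3, 9, 1), error at position 3, error magnitude e = 11, c = [9, 5, 6, 3, 0].

Step 1: column multipliers v_i = (∏_{j≠i}(α_i − α_j))^{−1} mod 13.
  i = 1 (α = 8): (8−10)(8−3)(8−11)(8−6) = (−2)·5·(−3)·2 = 60 ≡ 8, so v_1 = 8^{−1} = 5 (mod 13).
  i = 2 (α = 10): (10−8)(10−3)(10−11)(10−6) = 2·7·(−1)·4 = −56 ≡ 9, so v_2 = 9^{−1} = 3 (mod 13).
  i = 3 (α = 3): (3−8)(3−10)(3−11)(3−6) = (−5)·(−7)·(−8)·(−3) = 840 ≡ 8, so v_3 = 8^{−1} = 5 (mod 13).
  i = 4 (α = 11): (11−8)(11−10)(11−3)(11−6) = 3·1·8·5 = 120 ≡ 3, so v_4 = 3^{−1} = 9 (mod 13).
  i = 5 (α = 6): (6−8)(6−10)(6−3)(6−11) = (−2)·(−4)·3·(−5) = −120 ≡ 10, so v_5 = 10^{−1} = 4 (mod 13).
  v = [5, 3, 5, 9, 4].
Step 2: syndromes of r = [9, 5, 4, 3, 0] (all sums mod 13).
  S_0 = Σ v_i r_i = 5·9 + 3·5 + 5·4 + 9·3 + 4·0 = 107 ≡ 3.
  S_1 = Σ v_i α_i r_i = 5·8·9 + 3·10·5 + 5·3·4 + 9·11·3 + 4·6·0 = 867 ≡ 9.
  α_i^2 mod 13 = [12, 9, 9, 4, 10].
  S_2 = Σ v_i α_i^2 r_i = 5·12·9 + 3·9·5 + 5·9·4 + 9·4·3 + 4·10·0 = 963 ≡ 1.
  S = (3, 9, 1) ≠ 0, so r is not a codeword (an error is present).
Step 3: locate the error. For a single error e at position i, S_ℓ = v_i·e·α_i^ℓ, so α_err = S_1/S_0.
  S_0^{−1} = 3^{−1} = 9 (mod 13), so α_err = 9·9 = 81 ≡ 3 = α_3. Error position i = 3.
  Consistency check: S_2/S_1 = 1·3 = 3 ≡ 3 = α_err ✓ (single-error assumption holds).
Step 4: error magnitude e = S_0/v_3 = S_0·∏_{j≠3}(α_3 − α_j) = 3·8 = 24 ≡ 11 (mod 13).
Step 5: correct position 3: c_3 = r_3 − e = 4 − 11 ≡ 6 (mod 13). Hence c = [9, 5, 6, 3, 0].
  Check: interpolating c through the α_i gives m(x) = 12 + 11·x (degree < 2) with m(α_i) = c_i for every i, so c is indeed a codeword.


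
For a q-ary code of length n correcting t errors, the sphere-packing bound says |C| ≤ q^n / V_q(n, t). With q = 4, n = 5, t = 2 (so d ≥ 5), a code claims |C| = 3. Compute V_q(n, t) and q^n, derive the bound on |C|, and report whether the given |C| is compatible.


V_q(n, t) = 106, q^n = 1024, Hamming bound = 9, |C| = 3 ≤ bound (satisfied).

Step 1: Compute V_q(n, t) = Σ_{j=0}^2 C(n, j) (q−1)^j.
  j = 0: C(5,0)·(3)^0 = 1·1 = 1.
  j = 1: C(5,1)·(3)^1 = 5·3 = 15.
  j = 2: C(5,2)·(3)^2 = 10·9 = 90.
  V_q(n, t) = 1 + 15 + 90 = 106.
Step 2: q^n = 4^5 = 1024.
Step 3: Hamming bound ⌊q^n / V_q(n,t)⌋ = ⌊1024/106⌋ = 9.
Step 4: Compare |C| = 3 to 9: satisfied.
The claimed |C| lies below the Hamming bound.


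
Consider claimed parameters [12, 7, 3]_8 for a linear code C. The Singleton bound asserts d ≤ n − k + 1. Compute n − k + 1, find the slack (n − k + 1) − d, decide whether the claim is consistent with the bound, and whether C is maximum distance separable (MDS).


Singleton RHS = n − k + 1 = 6, slack = 3, bound satisfied, not MDS.

Singleton bound: d ≤ n − k + 1.
Here n = 12, k = 7, so n − k + 1 = 6.
Given d = 3, check d ≤ 6: YES.
Slack = (n − k + 1) − d = 3.
The code is NOT MDS (slack = 3 > 0).
Description: the claimed parameters are [12, 7, 3]_8; such a code would be non-MDS.


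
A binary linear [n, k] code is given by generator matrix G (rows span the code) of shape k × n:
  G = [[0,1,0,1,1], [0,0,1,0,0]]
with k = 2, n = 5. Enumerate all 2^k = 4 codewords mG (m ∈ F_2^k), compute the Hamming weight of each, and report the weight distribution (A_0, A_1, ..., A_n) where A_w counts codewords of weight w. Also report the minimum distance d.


Weight distribution: A_0 = 1, A_1 = 1, A_3 = 1, A_4 = 1. Minimum distance d = 1.

Enumerate all 2^2 = 4 messages m ∈ F_2^2.
For each, compute codeword c = mG in F_2^5, then tally its weight.
  m = 00 → c = 00000, weight = 0.
  m = 10 → c = 01011, weight = 3.
  m = 01 → c = 00100, weight = 1.
  m = 11 → c = 01111, weight = 4.
Tally weights:
  weight 0: 1 codewords.
  weight 1: 1 codewords.
  weight 3: 1 codewords.
  weight 4: 1 codewords.
Minimum distance d = smallest w > 0 with A_w > 0 = 1.
Sanity: Σ A_w = 4 = 2^2 = 4 ✓.


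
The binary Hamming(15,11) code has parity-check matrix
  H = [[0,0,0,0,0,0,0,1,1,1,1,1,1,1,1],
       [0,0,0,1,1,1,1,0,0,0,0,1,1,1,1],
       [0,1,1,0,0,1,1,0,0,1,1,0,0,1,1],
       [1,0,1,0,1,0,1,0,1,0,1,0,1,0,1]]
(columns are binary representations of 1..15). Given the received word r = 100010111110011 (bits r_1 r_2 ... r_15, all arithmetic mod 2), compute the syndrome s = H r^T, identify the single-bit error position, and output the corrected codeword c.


s = (0, 0, 1, 0)^T, error position = 2, corrected codeword c = 110010111110011

Compute s = H r^T mod 2 one row at a time:
  s_1 = 1 + 1 + 1 + 1 + 0 + 0 + 1 + 1 = 6 ≡ 0 (mod 2).
  s_2 = 0 + 1 + 0 + 1 + 0 + 0 + 1 + 1 = 4 ≡ 0 (mod 2).
  s_3 = 0 + 0 + 0 + 1 + 1 + 1 + 1 + 1 = 5 ≡ 1 (mod 2).
  s_4 = 1 + 0 + 1 + 1 + 1 + 1 + 0 + 1 = 6 ≡ 0 (mod 2).
s = (0, 0, 1, 0)^T — this equals column 2 of H (binary 0010), so error is at position 2.
Correct: flip bit 2 of r = 100010111110011 to get c = 110010111110011.


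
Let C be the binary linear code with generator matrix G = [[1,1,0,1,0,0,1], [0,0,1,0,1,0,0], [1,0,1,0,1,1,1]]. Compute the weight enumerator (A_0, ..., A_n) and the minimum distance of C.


Weight distribution: A_0 = 1, A_2 = 1, A_3 = 2, A_4 = 1, A_5 = 2, A_6 = 1. Minimum distance d = 2.

Enumerate all 2^3 = 8 messages m ∈ F_2^3.
For each, compute codeword c = mG in F_2^7, then tally its weight.
  m = 000 → c = 0000000, weight = 0.
  m = 100 → c = 1101001, weight = 4.
  m = 010 → c = 0010100, weight = 2.
  m = 110 → c = 1111101, weight = 6.
  m = 001 → c = 1010111, weight = 5.
  m = 101 → c = 0111110, weight = 5.
  m = 011 → c = 1000011, weight = 3.
  m = 111 → c = 0101010, weight = 3.
Tally weights:
  weight 0: 1 codewords.
  weight 2: 1 codewords.
  weight 3: 2 codewords.
  weight 4: 1 codewords.
  weight 5: 2 codewords.
  weight 6: 1 codewords.
Minimum distance d = smallest w > 0 with A_w > 0 = 2.
Sanity: Σ A_w = 8 = 2^3 = 8 ✓.
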